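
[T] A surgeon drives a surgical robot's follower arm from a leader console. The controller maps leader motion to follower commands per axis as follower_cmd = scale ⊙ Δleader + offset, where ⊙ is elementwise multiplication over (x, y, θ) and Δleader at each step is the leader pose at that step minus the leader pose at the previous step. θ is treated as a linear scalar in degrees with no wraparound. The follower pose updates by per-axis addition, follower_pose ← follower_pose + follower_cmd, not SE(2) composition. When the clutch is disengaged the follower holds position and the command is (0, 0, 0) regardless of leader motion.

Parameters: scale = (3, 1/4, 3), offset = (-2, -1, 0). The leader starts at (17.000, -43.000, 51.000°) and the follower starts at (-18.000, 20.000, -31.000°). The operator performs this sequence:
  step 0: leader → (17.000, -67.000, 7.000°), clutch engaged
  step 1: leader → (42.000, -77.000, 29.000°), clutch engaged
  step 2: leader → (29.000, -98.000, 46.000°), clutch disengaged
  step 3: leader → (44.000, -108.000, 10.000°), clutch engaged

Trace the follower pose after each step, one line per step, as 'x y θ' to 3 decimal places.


step 0: Δleader=(0.000, -24.000, -44.000°), engaged; cmd=(-2.000, -7.000, -132.000°) → follower=(-20.000, 13.000, -163.000°)
step 1: Δleader=(25.000, -10.000, 22.000°), engaged; cmd=(73.000, -3.500, 66.000°) → follower=(53.000, 9.500, -97.000°)
step 2: Δleader=(-13.000, -21.000, 17.000°), disengaged; cmd=(0,0,0) → follower holds at (53.000, 9.500, -97.000°)
step 3: Δleader=(15.000, -10.000, -36.000°), engaged; cmd=(43.000, -3.500, -108.000°) → follower=(96.000, 6.000, -205.000°)

-20.000 13.000 -163.000
53.000 9.500 -97.000
53.000 9.500 -97.000
96.000 6.000 -205.000


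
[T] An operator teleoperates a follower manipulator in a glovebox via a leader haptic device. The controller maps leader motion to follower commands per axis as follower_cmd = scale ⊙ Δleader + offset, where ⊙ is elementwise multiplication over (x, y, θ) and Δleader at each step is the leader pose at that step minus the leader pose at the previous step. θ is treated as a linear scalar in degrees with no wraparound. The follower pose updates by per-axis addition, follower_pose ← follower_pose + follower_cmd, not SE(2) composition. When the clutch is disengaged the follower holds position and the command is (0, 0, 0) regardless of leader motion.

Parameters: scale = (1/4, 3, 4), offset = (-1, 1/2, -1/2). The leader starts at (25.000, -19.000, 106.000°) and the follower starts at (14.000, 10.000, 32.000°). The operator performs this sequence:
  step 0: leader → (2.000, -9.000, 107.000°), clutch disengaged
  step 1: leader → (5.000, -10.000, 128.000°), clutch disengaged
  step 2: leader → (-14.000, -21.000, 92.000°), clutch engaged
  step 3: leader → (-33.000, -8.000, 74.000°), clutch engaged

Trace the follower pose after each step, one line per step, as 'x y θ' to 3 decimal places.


14.000 10.000 32.000
14.000 10.000 32.000
8.250 -22.500 -112.500
2.500 17.000 -185.000

step 0: Δleader=(-23.000, 10.000, 1.000°), disengaged; cmd=(0,0,0) → follower holds at (14.000, 10.000, 32.000°)
step 1: Δleader=(3.000, -1.000, 21.000°), disengaged; cmd=(0,0,0) → follower holds at (14.000, 10.000, 32.000°)
step 2: Δleader=(-19.000, -11.000, -36.000°), engaged; cmd=(-5.750, -32.500, -144.500°) → follower=(8.250, -22.500, -112.500°)
step 3: Δleader=(-19.000, 13.000, -18.000°), engaged; cmd=(-5.750, 39.500, -72.500°) → follower=(2.500, 17.000, -185.000°)


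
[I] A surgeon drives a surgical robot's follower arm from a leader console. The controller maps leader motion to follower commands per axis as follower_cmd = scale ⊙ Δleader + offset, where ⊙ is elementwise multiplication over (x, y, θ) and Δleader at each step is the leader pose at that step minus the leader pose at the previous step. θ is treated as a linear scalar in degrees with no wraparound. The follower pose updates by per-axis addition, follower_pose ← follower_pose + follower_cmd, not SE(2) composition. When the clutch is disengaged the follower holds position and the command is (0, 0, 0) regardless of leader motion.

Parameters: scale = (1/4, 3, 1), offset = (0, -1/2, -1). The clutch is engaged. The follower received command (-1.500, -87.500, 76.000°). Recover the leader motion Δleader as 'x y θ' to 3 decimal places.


axis x: (-1.500 − 0) / (1/4) = -6.000
axis y: (-87.500 − -1/2) / (3) = -29.000
axis θ: (76.000 − -1) / (1) = 77.000

-6.000 -29.000 77.000


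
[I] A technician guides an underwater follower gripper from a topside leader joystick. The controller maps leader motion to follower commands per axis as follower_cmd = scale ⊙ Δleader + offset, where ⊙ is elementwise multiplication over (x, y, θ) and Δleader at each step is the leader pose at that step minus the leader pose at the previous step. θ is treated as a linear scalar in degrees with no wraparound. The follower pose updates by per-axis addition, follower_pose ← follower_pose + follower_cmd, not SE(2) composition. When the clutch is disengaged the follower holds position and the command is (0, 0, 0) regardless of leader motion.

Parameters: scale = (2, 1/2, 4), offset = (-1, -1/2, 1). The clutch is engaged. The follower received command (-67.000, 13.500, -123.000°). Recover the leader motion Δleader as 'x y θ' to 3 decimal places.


-33.000 28.000 -31.000

axis x: (-67.000 − -1) / (2) = -33.000
axis y: (13.500 − -1/2) / (1/2) = 28.000
axis θ: (-123.000 − 1) / (4) = -31.000


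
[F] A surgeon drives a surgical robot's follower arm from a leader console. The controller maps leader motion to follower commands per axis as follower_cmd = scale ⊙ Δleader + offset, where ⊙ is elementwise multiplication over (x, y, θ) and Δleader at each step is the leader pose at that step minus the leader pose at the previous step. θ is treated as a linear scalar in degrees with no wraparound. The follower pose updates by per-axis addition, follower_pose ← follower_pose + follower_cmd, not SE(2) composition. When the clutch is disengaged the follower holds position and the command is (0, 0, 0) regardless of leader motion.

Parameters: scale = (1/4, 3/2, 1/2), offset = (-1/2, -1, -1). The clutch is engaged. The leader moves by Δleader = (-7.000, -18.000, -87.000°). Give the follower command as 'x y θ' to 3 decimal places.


-2.250 -28.000 -44.500

axis x: 1/4·-7.000 + -1/2 = -2.250
axis y: 3/2·-18.000 + -1 = -28.000
axis θ: 1/2·-87.000 + -1 = -44.500


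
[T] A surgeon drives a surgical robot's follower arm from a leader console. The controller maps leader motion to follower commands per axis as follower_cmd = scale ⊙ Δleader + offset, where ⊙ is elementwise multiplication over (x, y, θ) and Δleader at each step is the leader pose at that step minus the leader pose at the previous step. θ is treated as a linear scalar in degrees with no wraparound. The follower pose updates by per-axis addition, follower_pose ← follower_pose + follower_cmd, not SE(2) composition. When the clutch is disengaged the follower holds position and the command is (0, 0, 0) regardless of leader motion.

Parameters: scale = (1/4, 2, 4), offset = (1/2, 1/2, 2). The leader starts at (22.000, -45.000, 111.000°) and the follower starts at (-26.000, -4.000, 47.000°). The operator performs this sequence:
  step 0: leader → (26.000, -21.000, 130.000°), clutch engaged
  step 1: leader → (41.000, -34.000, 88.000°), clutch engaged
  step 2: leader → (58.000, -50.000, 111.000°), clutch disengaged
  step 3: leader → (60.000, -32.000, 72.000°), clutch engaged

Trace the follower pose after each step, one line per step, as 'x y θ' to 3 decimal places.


step 0: Δleader=(4.000, 24.000, 19.000°), engaged; cmd=(1.500, 48.500, 78.000°) → follower=(-24.500, 44.500, 125.000°)
step 1: Δleader=(15.000, -13.000, -42.000°), engaged; cmd=(4.250, -25.500, -166.000°) → follower=(-20.250, 19.000, -41.000°)
step 2: Δleader=(17.000, -16.000, 23.000°), disengaged; cmd=(0,0,0) → follower holds at (-20.250, 19.000, -41.000°)
step 3: Δleader=(2.000, 18.000, -39.000°), engaged; cmd=(1.000, 36.500, -154.000°) → follower=(-19.250, 55.500, -195.000°)

-24.500 44.500 125.000
-20.250 19.000 -41.000
-20.250 19.000 -41.000
-19.250 55.500 -195.000


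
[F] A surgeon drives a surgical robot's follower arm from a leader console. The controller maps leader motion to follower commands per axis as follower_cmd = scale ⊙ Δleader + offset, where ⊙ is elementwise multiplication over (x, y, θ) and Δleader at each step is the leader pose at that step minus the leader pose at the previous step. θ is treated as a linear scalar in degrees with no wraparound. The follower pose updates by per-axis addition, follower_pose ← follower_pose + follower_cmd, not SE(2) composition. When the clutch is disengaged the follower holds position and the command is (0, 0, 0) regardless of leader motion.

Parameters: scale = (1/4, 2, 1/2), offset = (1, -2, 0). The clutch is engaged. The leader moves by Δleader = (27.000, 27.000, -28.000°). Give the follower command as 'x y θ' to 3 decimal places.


axis x: 1/4·27.000 + 1 = 7.750
axis y: 2·27.000 + -2 = 52.000
axis θ: 1/2·-28.000 + 0 = -14.000

7.750 52.000 -14.000


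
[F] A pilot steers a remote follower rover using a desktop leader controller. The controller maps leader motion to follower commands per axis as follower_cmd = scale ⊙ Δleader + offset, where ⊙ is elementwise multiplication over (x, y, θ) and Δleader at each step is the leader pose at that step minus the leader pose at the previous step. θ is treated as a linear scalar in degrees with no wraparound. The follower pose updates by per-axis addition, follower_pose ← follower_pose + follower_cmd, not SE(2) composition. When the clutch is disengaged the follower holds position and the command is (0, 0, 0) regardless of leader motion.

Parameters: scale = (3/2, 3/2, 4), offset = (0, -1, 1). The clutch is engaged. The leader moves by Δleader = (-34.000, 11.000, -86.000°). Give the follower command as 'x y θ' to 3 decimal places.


axis x: 3/2·-34.000 + 0 = -51.000
axis y: 3/2·11.000 + -1 = 15.500
axis θ: 4·-86.000 + 1 = -343.000

-51.000 15.500 -343.000


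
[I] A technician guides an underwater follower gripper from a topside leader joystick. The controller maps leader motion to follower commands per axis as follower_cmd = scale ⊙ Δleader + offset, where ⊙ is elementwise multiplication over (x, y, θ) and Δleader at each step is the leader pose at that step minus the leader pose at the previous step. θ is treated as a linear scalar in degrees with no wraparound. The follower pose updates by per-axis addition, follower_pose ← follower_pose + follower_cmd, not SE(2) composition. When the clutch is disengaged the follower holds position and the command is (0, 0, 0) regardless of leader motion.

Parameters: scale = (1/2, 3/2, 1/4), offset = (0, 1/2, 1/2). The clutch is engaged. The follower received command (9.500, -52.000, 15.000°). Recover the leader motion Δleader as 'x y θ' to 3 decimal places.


19.000 -35.000 58.000

axis x: (9.500 − 0) / (1/2) = 19.000
axis y: (-52.000 − 1/2) / (3/2) = -35.000
axis θ: (15.000 − 1/2) / (1/4) = 58.000


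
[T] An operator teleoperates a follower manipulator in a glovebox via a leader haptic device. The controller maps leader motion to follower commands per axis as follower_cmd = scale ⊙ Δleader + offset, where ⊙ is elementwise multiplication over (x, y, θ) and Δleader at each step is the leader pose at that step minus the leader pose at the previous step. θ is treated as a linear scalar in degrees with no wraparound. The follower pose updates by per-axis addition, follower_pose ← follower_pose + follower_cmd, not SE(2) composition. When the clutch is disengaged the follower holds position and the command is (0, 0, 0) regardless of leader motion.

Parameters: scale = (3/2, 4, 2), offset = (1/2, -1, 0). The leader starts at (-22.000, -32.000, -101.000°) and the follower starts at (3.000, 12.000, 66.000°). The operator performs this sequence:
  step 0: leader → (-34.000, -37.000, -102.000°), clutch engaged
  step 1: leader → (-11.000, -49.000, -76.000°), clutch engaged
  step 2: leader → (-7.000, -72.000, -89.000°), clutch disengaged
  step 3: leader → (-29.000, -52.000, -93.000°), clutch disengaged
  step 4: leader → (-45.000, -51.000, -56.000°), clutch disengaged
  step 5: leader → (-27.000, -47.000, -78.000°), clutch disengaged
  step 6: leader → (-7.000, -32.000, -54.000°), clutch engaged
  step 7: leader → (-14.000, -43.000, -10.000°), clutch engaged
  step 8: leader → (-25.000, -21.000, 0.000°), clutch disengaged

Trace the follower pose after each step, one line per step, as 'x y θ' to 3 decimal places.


-14.500 -9.000 64.000
20.500 -58.000 116.000
20.500 -58.000 116.000
20.500 -58.000 116.000
20.500 -58.000 116.000
20.500 -58.000 116.000
51.000 1.000 164.000
41.000 -44.000 252.000
41.000 -44.000 252.000

step 0: Δleader=(-12.000, -5.000, -1.000°), engaged; cmd=(-17.500, -21.000, -2.000°) → follower=(-14.500, -9.000, 64.000°)
step 1: Δleader=(23.000, -12.000, 26.000°), engaged; cmd=(35.000, -49.000, 52.000°) → follower=(20.500, -58.000, 116.000°)
step 2: Δleader=(4.000, -23.000, -13.000°), disengaged; cmd=(0,0,0) → follower holds at (20.500, -58.000, 116.000°)
step 3: Δleader=(-22.000, 20.000, -4.000°), disengaged; cmd=(0,0,0) → follower holds at (20.500, -58.000, 116.000°)
step 4: Δleader=(-16.000, 1.000, 37.000°), disengaged; cmd=(0,0,0) → follower holds at (20.500, -58.000, 116.000°)
step 5: Δleader=(18.000, 4.000, -22.000°), disengaged; cmd=(0,0,0) → follower holds at (20.500, -58.000, 116.000°)
step 6: Δleader=(20.000, 15.000, 24.000°), engaged; cmd=(30.500, 59.000, 48.000°) → follower=(51.000, 1.000, 164.000°)
step 7: Δleader=(-7.000, -11.000, 44.000°), engaged; cmd=(-10.000, -45.000, 88.000°) → follower=(41.000, -44.000, 252.000°)
step 8: Δleader=(-11.000, 22.000, 10.000°), disengaged; cmd=(0,0,0) → follower holds at (41.000, -44.000, 252.000°)


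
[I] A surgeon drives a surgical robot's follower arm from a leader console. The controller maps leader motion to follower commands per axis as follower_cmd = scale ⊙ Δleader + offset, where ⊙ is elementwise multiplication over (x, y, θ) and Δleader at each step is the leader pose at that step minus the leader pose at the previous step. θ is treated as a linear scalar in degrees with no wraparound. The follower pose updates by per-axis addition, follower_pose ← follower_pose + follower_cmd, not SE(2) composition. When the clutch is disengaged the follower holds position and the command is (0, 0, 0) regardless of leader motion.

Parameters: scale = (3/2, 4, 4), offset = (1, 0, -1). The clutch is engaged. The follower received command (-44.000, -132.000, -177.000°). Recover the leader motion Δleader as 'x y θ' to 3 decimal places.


-30.000 -33.000 -44.000

axis x: (-44.000 − 1) / (3/2) = -30.000
axis y: (-132.000 − 0) / (4) = -33.000
axis θ: (-177.000 − -1) / (4) = -44.000


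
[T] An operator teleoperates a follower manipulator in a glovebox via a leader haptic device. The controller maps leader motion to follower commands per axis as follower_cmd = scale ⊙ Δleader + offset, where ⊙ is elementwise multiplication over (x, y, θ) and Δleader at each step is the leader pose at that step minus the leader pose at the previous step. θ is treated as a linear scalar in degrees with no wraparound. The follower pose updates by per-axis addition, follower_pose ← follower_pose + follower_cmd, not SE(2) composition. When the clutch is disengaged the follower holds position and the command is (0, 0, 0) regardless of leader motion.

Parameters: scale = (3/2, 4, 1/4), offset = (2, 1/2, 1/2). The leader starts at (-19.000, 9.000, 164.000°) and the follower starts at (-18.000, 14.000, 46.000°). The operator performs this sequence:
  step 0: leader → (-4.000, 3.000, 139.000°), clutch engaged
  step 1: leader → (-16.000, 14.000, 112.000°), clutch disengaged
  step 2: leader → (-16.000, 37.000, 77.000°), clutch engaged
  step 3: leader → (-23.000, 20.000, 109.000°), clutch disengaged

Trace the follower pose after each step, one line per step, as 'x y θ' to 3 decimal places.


6.500 -9.500 40.250
6.500 -9.500 40.250
8.500 83.000 32.000
8.500 83.000 32.000

step 0: Δleader=(15.000, -6.000, -25.000°), engaged; cmd=(24.500, -23.500, -5.750°) → follower=(6.500, -9.500, 40.250°)
step 1: Δleader=(-12.000, 11.000, -27.000°), disengaged; cmd=(0,0,0) → follower holds at (6.500, -9.500, 40.250°)
step 2: Δleader=(0.000, 23.000, -35.000°), engaged; cmd=(2.000, 92.500, -8.250°) → follower=(8.500, 83.000, 32.000°)
step 3: Δleader=(-7.000, -17.000, 32.000°), disengaged; cmd=(0,0,0) → follower holds at (8.500, 83.000, 32.000°)


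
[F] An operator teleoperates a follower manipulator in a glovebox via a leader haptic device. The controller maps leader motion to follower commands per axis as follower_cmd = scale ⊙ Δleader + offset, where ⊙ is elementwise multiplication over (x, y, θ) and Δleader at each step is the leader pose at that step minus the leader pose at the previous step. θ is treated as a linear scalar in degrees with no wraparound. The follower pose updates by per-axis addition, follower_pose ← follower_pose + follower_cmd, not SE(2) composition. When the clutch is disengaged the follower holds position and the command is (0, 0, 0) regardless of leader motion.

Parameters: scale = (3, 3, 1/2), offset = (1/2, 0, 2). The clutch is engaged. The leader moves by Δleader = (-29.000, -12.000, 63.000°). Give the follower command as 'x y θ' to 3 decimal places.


-86.500 -36.000 33.500

axis x: 3·-29.000 + 1/2 = -86.500
axis y: 3·-12.000 + 0 = -36.000
axis θ: 1/2·63.000 + 2 = 33.500


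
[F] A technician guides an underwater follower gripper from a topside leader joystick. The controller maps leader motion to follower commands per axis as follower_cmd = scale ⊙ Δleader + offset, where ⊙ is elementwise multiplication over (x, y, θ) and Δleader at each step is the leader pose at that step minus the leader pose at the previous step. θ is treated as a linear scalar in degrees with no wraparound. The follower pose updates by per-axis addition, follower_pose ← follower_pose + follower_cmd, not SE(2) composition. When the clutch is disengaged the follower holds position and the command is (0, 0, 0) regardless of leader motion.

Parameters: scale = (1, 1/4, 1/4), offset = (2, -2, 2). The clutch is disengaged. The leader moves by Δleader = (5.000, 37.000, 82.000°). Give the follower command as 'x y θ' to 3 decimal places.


0.000 0.000 0.000

clutch disengaged → follower holds; cmd = (0, 0, 0)


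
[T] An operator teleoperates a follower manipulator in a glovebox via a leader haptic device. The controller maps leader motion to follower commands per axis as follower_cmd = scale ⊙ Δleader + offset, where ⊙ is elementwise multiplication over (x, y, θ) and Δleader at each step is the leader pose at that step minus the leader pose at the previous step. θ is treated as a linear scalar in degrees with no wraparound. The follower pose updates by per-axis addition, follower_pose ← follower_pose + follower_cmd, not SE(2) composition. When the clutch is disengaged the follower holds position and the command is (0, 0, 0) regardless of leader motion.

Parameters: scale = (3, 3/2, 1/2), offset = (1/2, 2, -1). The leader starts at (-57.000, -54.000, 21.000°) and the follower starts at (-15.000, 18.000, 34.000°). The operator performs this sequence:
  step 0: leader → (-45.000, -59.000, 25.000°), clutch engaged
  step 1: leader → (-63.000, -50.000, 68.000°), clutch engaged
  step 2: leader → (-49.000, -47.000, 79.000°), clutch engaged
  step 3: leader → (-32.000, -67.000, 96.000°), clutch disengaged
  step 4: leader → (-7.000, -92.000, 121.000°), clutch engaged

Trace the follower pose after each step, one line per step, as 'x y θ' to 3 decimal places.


step 0: Δleader=(12.000, -5.000, 4.000°), engaged; cmd=(36.500, -5.500, 1.000°) → follower=(21.500, 12.500, 35.000°)
step 1: Δleader=(-18.000, 9.000, 43.000°), engaged; cmd=(-53.500, 15.500, 20.500°) → follower=(-32.000, 28.000, 55.500°)
step 2: Δleader=(14.000, 3.000, 11.000°), engaged; cmd=(42.500, 6.500, 4.500°) → follower=(10.500, 34.500, 60.000°)
step 3: Δleader=(17.000, -20.000, 17.000°), disengaged; cmd=(0,0,0) → follower holds at (10.500, 34.500, 60.000°)
step 4: Δleader=(25.000, -25.000, 25.000°), engaged; cmd=(75.500, -35.500, 11.500°) → follower=(86.000, -1.000, 71.500°)

21.500 12.500 35.000
-32.000 28.000 55.500
10.500 34.500 60.000
10.500 34.500 60.000
86.000 -1.000 71.500


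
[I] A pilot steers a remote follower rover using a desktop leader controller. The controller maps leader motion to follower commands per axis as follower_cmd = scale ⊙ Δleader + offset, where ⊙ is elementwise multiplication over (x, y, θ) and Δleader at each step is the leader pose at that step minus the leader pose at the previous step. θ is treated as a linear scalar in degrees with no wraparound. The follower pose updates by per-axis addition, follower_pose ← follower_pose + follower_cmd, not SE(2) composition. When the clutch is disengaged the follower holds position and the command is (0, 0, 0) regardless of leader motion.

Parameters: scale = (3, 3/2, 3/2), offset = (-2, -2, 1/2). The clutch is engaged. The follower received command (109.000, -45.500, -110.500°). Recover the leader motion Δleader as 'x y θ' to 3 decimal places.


axis x: (109.000 − -2) / (3) = 37.000
axis y: (-45.500 − -2) / (3/2) = -29.000
axis θ: (-110.500 − 1/2) / (3/2) = -74.000

37.000 -29.000 -74.000


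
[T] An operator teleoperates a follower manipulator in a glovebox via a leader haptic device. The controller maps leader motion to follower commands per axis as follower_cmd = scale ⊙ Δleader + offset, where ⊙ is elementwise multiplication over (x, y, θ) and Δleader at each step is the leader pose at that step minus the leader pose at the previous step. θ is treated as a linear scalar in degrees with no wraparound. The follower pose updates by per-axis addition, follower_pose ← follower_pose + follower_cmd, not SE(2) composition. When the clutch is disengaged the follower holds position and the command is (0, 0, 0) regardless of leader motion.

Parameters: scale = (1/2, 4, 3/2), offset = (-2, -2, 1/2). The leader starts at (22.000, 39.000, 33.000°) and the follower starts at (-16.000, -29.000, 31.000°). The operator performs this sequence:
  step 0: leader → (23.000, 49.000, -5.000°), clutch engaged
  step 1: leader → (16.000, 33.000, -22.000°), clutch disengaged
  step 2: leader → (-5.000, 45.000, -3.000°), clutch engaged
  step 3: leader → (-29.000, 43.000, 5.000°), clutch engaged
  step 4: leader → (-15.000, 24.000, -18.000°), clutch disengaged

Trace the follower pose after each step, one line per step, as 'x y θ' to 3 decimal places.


-17.500 9.000 -25.500
-17.500 9.000 -25.500
-30.000 55.000 3.500
-44.000 45.000 16.000
-44.000 45.000 16.000

step 0: Δleader=(1.000, 10.000, -38.000°), engaged; cmd=(-1.500, 38.000, -56.500°) → follower=(-17.500, 9.000, -25.500°)
step 1: Δleader=(-7.000, -16.000, -17.000°), disengaged; cmd=(0,0,0) → follower holds at (-17.500, 9.000, -25.500°)
step 2: Δleader=(-21.000, 12.000, 19.000°), engaged; cmd=(-12.500, 46.000, 29.000°) → follower=(-30.000, 55.000, 3.500°)
step 3: Δleader=(-24.000, -2.000, 8.000°), engaged; cmd=(-14.000, -10.000, 12.500°) → follower=(-44.000, 45.000, 16.000°)
step 4: Δleader=(14.000, -19.000, -23.000°), disengaged; cmd=(0,0,0) → follower holds at (-44.000, 45.000, 16.000°)


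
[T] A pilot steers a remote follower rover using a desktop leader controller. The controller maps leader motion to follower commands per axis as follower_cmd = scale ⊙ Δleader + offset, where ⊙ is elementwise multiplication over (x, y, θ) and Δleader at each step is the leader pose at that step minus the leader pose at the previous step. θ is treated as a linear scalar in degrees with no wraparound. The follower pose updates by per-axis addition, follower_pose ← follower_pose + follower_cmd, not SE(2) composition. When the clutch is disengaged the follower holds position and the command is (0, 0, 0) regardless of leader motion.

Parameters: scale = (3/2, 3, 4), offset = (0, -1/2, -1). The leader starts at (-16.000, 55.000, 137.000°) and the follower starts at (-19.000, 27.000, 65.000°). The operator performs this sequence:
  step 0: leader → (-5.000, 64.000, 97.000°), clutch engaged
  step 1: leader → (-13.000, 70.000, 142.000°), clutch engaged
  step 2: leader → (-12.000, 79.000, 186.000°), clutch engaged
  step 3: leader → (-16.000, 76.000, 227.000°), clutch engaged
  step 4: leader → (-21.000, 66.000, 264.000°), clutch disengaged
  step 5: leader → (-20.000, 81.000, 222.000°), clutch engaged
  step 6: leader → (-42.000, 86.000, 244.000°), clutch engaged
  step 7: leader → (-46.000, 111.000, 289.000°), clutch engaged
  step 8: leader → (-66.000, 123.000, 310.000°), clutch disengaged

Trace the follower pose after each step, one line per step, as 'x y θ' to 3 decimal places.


-2.500 53.500 -96.000
-14.500 71.000 83.000
-13.000 97.500 258.000
-19.000 88.000 421.000
-19.000 88.000 421.000
-17.500 132.500 252.000
-50.500 147.000 339.000
-56.500 221.500 518.000
-56.500 221.500 518.000

step 0: Δleader=(11.000, 9.000, -40.000°), engaged; cmd=(16.500, 26.500, -161.000°) → follower=(-2.500, 53.500, -96.000°)
step 1: Δleader=(-8.000, 6.000, 45.000°), engaged; cmd=(-12.000, 17.500, 179.000°) → follower=(-14.500, 71.000, 83.000°)
step 2: Δleader=(1.000, 9.000, 44.000°), engaged; cmd=(1.500, 26.500, 175.000°) → follower=(-13.000, 97.500, 258.000°)
step 3: Δleader=(-4.000, -3.000, 41.000°), engaged; cmd=(-6.000, -9.500, 163.000°) → follower=(-19.000, 88.000, 421.000°)
step 4: Δleader=(-5.000, -10.000, 37.000°), disengaged; cmd=(0,0,0) → follower holds at (-19.000, 88.000, 421.000°)
step 5: Δleader=(1.000, 15.000, -42.000°), engaged; cmd=(1.500, 44.500, -169.000°) → follower=(-17.500, 132.500, 252.000°)
step 6: Δleader=(-22.000, 5.000, 22.000°), engaged; cmd=(-33.000, 14.500, 87.000°) → follower=(-50.500, 147.000, 339.000°)
step 7: Δleader=(-4.000, 25.000, 45.000°), engaged; cmd=(-6.000, 74.500, 179.000°) → follower=(-56.500, 221.500, 518.000°)
step 8: Δleader=(-20.000, 12.000, 21.000°), disengaged; cmd=(0,0,0) → follower holds at (-56.500, 221.500, 518.000°)


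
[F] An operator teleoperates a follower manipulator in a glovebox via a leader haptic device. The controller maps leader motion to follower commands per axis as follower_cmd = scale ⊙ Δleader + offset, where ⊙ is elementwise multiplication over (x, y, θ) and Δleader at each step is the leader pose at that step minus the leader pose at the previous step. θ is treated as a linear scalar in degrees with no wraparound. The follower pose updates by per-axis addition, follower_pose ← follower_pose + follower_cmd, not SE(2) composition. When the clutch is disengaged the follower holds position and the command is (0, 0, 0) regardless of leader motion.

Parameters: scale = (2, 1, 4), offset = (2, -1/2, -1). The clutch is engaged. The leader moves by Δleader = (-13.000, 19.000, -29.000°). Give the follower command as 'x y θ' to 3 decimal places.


axis x: 2·-13.000 + 2 = -24.000
axis y: 1·19.000 + -1/2 = 18.500
axis θ: 4·-29.000 + -1 = -117.000

-24.000 18.500 -117.000


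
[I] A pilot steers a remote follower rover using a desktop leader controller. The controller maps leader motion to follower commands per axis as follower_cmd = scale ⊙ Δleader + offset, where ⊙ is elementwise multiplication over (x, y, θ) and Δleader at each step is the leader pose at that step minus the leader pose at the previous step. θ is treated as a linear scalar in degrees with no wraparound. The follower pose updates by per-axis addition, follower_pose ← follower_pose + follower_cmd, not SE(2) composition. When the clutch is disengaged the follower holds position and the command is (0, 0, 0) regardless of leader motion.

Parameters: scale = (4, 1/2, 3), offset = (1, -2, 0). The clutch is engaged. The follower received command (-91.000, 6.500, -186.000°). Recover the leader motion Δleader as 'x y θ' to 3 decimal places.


-23.000 17.000 -62.000

axis x: (-91.000 − 1) / (4) = -23.000
axis y: (6.500 − -2) / (1/2) = 17.000
axis θ: (-186.000 − 0) / (3) = -62.000


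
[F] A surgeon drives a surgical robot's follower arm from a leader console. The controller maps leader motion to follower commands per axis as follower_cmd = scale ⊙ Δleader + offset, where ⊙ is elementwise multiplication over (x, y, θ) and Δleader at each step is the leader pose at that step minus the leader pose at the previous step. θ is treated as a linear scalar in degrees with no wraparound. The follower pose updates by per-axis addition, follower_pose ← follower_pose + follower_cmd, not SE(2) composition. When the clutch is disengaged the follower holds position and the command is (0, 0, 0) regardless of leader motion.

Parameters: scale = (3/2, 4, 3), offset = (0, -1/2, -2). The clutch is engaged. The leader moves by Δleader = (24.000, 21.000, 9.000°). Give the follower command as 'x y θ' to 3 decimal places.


36.000 83.500 25.000

axis x: 3/2·24.000 + 0 = 36.000
axis y: 4·21.000 + -1/2 = 83.500
axis θ: 3·9.000 + -2 = 25.000


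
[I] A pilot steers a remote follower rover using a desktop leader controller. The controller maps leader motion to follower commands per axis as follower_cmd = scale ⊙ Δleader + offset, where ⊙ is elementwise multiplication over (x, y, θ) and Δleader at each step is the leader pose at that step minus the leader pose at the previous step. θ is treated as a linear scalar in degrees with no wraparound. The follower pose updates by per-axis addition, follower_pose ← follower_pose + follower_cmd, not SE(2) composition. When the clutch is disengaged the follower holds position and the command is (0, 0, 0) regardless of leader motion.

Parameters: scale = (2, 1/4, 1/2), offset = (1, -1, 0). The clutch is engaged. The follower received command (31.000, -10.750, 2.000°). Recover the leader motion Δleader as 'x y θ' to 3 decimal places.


15.000 -39.000 4.000

axis x: (31.000 − 1) / (2) = 15.000
axis y: (-10.750 − -1) / (1/4) = -39.000
axis θ: (2.000 − 0) / (1/2) = 4.000


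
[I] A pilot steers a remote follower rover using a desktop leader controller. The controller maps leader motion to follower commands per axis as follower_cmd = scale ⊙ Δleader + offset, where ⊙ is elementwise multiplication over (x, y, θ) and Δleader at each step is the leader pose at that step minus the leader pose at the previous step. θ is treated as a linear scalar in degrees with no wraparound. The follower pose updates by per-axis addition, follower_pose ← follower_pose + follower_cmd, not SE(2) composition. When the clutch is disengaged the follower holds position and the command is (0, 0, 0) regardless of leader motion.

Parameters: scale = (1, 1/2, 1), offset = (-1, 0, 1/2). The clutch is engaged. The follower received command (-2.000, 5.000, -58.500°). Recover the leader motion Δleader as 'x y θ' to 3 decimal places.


-1.000 10.000 -59.000

axis x: (-2.000 − -1) / (1) = -1.000
axis y: (5.000 − 0) / (1/2) = 10.000
axis θ: (-58.500 − 1/2) / (1) = -59.000


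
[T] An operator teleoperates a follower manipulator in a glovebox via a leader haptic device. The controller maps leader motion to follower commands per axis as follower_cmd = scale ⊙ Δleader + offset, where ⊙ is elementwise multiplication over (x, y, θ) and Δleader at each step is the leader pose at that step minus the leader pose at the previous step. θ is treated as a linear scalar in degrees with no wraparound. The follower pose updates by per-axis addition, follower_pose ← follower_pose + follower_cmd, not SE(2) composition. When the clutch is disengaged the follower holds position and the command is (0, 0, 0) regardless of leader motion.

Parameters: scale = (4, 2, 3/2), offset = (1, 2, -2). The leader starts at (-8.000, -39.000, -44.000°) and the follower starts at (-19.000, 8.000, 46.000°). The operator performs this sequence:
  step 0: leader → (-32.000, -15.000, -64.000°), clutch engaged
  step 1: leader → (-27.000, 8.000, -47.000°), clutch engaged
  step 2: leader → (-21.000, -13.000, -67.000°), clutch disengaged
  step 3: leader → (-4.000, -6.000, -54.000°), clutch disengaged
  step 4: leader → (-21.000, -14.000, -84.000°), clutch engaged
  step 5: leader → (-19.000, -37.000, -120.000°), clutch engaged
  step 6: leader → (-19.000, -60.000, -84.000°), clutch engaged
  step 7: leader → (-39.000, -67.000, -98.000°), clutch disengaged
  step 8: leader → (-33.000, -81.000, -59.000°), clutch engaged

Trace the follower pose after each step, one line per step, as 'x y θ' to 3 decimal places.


-114.000 58.000 14.000
-93.000 106.000 37.500
-93.000 106.000 37.500
-93.000 106.000 37.500
-160.000 92.000 -9.500
-151.000 48.000 -65.500
-150.000 4.000 -13.500
-150.000 4.000 -13.500
-125.000 -22.000 43.000

step 0: Δleader=(-24.000, 24.000, -20.000°), engaged; cmd=(-95.000, 50.000, -32.000°) → follower=(-114.000, 58.000, 14.000°)
step 1: Δleader=(5.000, 23.000, 17.000°), engaged; cmd=(21.000, 48.000, 23.500°) → follower=(-93.000, 106.000, 37.500°)
step 2: Δleader=(6.000, -21.000, -20.000°), disengaged; cmd=(0,0,0) → follower holds at (-93.000, 106.000, 37.500°)
step 3: Δleader=(17.000, 7.000, 13.000°), disengaged; cmd=(0,0,0) → follower holds at (-93.000, 106.000, 37.500°)
step 4: Δleader=(-17.000, -8.000, -30.000°), engaged; cmd=(-67.000, -14.000, -47.000°) → follower=(-160.000, 92.000, -9.500°)
step 5: Δleader=(2.000, -23.000, -36.000°), engaged; cmd=(9.000, -44.000, -56.000°) → follower=(-151.000, 48.000, -65.500°)
step 6: Δleader=(0.000, -23.000, 36.000°), engaged; cmd=(1.000, -44.000, 52.000°) → follower=(-150.000, 4.000, -13.500°)
step 7: Δleader=(-20.000, -7.000, -14.000°), disengaged; cmd=(0,0,0) → follower holds at (-150.000, 4.000, -13.500°)
step 8: Δleader=(6.000, -14.000, 39.000°), engaged; cmd=(25.000, -26.000, 56.500°) → follower=(-125.000, -22.000, 43.000°)


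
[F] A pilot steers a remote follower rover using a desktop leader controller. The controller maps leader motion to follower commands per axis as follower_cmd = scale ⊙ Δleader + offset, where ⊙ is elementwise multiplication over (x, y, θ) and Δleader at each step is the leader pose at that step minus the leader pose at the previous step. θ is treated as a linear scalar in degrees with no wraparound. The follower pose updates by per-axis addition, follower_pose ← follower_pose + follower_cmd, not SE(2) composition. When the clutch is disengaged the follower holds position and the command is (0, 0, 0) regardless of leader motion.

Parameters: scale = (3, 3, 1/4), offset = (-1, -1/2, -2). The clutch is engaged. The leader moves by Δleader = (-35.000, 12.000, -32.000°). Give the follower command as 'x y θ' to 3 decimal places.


axis x: 3·-35.000 + -1 = -106.000
axis y: 3·12.000 + -1/2 = 35.500
axis θ: 1/4·-32.000 + -2 = -10.000

-106.000 35.500 -10.000


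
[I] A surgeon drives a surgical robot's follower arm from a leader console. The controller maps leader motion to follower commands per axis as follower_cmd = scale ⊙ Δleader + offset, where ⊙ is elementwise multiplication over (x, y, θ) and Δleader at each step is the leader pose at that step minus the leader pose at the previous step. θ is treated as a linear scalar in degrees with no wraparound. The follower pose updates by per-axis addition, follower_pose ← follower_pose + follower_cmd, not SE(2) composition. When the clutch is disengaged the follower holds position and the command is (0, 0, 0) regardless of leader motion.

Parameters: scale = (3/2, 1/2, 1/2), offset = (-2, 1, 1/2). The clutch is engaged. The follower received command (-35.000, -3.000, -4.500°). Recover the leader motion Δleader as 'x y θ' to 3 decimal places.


axis x: (-35.000 − -2) / (3/2) = -22.000
axis y: (-3.000 − 1) / (1/2) = -8.000
axis θ: (-4.500 − 1/2) / (1/2) = -10.000

-22.000 -8.000 -10.000


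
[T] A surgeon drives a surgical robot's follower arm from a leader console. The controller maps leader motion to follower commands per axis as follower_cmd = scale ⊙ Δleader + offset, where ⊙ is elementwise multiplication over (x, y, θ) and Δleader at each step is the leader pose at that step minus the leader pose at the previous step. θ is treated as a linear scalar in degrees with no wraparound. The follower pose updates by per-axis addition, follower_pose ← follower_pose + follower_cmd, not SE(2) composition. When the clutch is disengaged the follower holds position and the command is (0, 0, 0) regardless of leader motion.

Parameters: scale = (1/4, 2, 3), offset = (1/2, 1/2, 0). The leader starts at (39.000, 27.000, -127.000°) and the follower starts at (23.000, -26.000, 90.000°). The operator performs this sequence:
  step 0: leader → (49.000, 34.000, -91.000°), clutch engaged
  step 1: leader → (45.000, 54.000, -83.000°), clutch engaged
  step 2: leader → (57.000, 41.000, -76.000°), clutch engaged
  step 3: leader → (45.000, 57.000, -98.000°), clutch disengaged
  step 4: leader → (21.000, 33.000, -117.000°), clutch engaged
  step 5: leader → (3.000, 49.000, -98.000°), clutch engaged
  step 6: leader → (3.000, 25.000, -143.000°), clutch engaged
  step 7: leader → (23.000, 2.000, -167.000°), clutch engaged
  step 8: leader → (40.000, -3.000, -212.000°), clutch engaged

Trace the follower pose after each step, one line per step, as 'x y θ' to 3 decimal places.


26.000 -11.500 198.000
25.500 29.000 222.000
29.000 3.500 243.000
29.000 3.500 243.000
23.500 -44.000 186.000
19.500 -11.500 243.000
20.000 -59.000 108.000
25.500 -104.500 36.000
30.250 -114.000 -99.000

step 0: Δleader=(10.000, 7.000, 36.000°), engaged; cmd=(3.000, 14.500, 108.000°) → follower=(26.000, -11.500, 198.000°)
step 1: Δleader=(-4.000, 20.000, 8.000°), engaged; cmd=(-0.500, 40.500, 24.000°) → follower=(25.500, 29.000, 222.000°)
step 2: Δleader=(12.000, -13.000, 7.000°), engaged; cmd=(3.500, -25.500, 21.000°) → follower=(29.000, 3.500, 243.000°)
step 3: Δleader=(-12.000, 16.000, -22.000°), disengaged; cmd=(0,0,0) → follower holds at (29.000, 3.500, 243.000°)
step 4: Δleader=(-24.000, -24.000, -19.000°), engaged; cmd=(-5.500, -47.500, -57.000°) → follower=(23.500, -44.000, 186.000°)
step 5: Δleader=(-18.000, 16.000, 19.000°), engaged; cmd=(-4.000, 32.500, 57.000°) → follower=(19.500, -11.500, 243.000°)
step 6: Δleader=(0.000, -24.000, -45.000°), engaged; cmd=(0.500, -47.500, -135.000°) → follower=(20.000, -59.000, 108.000°)
step 7: Δleader=(20.000, -23.000, -24.000°), engaged; cmd=(5.500, -45.500, -72.000°) → follower=(25.500, -104.500, 36.000°)
step 8: Δleader=(17.000, -5.000, -45.000°), engaged; cmd=(4.750, -9.500, -135.000°) → follower=(30.250, -114.000, -99.000°)


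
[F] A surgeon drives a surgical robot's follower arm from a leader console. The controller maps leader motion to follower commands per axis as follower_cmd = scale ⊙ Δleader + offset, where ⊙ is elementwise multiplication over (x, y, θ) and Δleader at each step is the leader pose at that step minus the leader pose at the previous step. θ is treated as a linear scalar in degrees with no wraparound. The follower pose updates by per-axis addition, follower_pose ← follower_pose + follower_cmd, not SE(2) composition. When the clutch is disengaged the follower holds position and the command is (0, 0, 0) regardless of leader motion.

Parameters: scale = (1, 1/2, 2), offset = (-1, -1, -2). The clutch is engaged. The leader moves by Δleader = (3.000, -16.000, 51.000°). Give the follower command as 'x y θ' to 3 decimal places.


2.000 -9.000 100.000

axis x: 1·3.000 + -1 = 2.000
axis y: 1/2·-16.000 + -1 = -9.000
axis θ: 2·51.000 + -2 = 100.000
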